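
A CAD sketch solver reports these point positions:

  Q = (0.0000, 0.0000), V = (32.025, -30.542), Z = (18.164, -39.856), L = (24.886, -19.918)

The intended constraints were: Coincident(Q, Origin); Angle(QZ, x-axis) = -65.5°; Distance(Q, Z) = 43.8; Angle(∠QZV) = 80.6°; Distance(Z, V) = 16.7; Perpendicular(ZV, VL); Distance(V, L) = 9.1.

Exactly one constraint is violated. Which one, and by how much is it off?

Distance(V, L) = 9.1 — off by 3.70.

Q = (0.00, 0.00) ✓; QZ at -65.50° ✓; |QZ| = 43.80 ✓; ∠QZV = 80.60° ✓; |ZV| = 16.70 ✓; ∠(ZV, VL) = 90.00° ✓; |VL| = 12.80 ✗.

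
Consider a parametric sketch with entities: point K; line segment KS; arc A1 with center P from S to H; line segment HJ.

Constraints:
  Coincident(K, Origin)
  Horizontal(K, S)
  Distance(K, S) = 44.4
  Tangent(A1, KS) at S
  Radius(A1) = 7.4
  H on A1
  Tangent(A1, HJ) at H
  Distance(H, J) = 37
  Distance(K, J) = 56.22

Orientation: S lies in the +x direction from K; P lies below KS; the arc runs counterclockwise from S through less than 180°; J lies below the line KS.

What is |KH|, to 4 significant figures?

37.67

K is at the origin; K and S share the same y with |KS| = 44.4 and S on the +x side, so S = (44.40, 0.000). A1 meets KS tangentially, so PS is at right angles to KS, so P = S + (0, -7.4) = (44.40, -7.400). Since PH ⟂ HJ (tangency), |PJ| = √(7.4² + 37.0²) = 37.73 regardless of where H sits on A1. So J lies on both circle(K, 56.22) and circle(P, 37.73); the below-KS intersection is J = (35.05, -43.96). H is the foot of the tangent from J: H = (37.01, -7.008).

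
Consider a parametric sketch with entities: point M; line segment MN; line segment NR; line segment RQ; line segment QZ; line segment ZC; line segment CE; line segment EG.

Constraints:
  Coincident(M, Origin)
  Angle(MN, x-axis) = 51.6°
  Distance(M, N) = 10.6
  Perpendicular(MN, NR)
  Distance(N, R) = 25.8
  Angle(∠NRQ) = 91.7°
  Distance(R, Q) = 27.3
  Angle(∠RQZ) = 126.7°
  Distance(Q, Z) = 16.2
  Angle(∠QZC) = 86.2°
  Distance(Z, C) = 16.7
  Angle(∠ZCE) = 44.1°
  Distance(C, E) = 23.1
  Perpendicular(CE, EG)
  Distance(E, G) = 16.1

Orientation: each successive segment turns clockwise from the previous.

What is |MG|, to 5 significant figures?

41.021

M is at the origin; MN runs at 51.6° with length 10.6, so N = (6.5842, 8.3072). MN ⟂ NR, so NR runs at -38.400°; with |NR| = 25.8, R = (26.803, -7.7185). ∠NRQ = 91.7° gives RQ at -126.70° from the x-axis; with |RQ| = 27.3, Q = (10.488, -29.607). ∠RQZ = 126.7° gives QZ at -180.00° from the x-axis; with |QZ| = 16.2, Z = (-5.7117, -29.607). ∠QZC = 86.2° gives ZC at 86.200° from the x-axis; with |ZC| = 16.7, C = (-4.6049, -12.944). ∠ZCE = 44.1° gives CE at -49.700° from the x-axis; with |CE| = 23.1, E = (10.336, -30.561). CE ⟂ EG, so EG runs at -139.70°; with |EG| = 16.1, G = (-1.9431, -40.975). Then |MG| = |G − M| = 41.021.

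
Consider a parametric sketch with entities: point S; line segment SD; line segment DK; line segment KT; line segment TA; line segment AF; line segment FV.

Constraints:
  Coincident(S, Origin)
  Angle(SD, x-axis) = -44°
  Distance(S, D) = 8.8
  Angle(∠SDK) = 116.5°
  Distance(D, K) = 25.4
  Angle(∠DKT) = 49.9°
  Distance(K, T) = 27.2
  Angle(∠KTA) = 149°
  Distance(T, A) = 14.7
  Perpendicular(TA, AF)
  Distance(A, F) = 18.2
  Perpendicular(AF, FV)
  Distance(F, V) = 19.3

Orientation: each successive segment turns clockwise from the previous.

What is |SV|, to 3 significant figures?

11.8

S is at the origin; SD runs at -44.0° with length 8.8, so D = (6.33, -6.11). ∠SDK = 116.5° gives DK at -108° from the x-axis; with |DK| = 25.4, K = (-1.31, -30.3). ∠DKT = 49.9° gives KT at 122° from the x-axis; with |KT| = 27.2, T = (-15.9, -7.37). ∠KTA = 149.0° gives TA at 91.4° from the x-axis; with |TA| = 14.7, A = (-16.2, 7.32). The perpendicularity gives AF at right angles to TA, so AF runs at 1.40°; with |AF| = 18.2, F = (1.95, 7.77). AF ⟂ FV, so FV runs at -88.6°; with |FV| = 19.3, V = (2.42, -11.5). Then |SV| = |V − S| = 11.8.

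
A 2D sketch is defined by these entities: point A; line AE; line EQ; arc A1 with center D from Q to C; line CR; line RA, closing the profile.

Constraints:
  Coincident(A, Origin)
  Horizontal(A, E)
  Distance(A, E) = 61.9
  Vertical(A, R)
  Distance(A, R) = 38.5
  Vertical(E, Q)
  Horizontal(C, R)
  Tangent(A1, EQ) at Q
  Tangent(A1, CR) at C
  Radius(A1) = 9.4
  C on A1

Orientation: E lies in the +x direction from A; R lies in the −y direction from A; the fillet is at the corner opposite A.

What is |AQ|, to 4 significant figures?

68.40

A is at the origin; A and E share the same y with |AE| = 61.9 and E on the +x side, so E = (61.90, 0.000). A and R share the same x with |AR| = 38.5 and R on the −y side, so R = (0.000, -38.50). The virtual corner opposite A is at (61.90, -38.50). A1 meets EQ tangentially, so DQ is at right angles to EQ and since A1 is tangent to CR there, DC ⟂ CR, with radius 9.4, so the center D sits 9.4 in from both sides at D = (52.50, -29.10). That places the tangent points at Q = (61.90, -29.10) on EQ and C = (52.50, -38.50) on CR. Then |AQ| = |Q − A| = 68.40.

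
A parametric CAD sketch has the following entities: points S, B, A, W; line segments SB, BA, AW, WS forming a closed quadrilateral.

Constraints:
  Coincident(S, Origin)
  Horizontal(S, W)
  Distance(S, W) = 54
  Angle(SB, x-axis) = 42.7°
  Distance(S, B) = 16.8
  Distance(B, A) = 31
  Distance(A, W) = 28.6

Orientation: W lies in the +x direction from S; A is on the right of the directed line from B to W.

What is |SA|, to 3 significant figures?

32.8

Checks: SB at 42.70° ✓; |BA| = 31.00 ✓; |AW| = 28.60 ✓.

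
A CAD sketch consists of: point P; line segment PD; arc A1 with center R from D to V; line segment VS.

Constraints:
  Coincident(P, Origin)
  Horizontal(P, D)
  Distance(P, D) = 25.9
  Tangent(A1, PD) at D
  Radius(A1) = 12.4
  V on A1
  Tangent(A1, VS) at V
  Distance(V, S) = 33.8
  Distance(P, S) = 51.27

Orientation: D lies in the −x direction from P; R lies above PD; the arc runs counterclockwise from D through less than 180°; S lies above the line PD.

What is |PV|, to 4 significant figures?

19.76

Checks: |RV| = 12.40 ✓; ∠(RV, VS) = 90.00° ✓; |VS| = 33.80 ✓; |PS| = 51.27 ✓.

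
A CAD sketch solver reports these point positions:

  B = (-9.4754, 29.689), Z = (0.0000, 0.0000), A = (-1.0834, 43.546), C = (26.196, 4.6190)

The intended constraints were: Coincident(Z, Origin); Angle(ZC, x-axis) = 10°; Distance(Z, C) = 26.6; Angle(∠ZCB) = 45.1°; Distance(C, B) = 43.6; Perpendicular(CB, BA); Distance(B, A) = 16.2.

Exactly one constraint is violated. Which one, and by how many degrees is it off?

Perpendicular(CB, BA) — off by 3.90°.

Z = (0.00, 0.00) ✓; ZC at 10.00° ✓; |ZC| = 26.60 ✓; ∠ZCB = 45.10° ✓; |CB| = 43.60 ✓; ∠(CB, BA) = 86.10° ✗; |BA| = 16.20 ✓.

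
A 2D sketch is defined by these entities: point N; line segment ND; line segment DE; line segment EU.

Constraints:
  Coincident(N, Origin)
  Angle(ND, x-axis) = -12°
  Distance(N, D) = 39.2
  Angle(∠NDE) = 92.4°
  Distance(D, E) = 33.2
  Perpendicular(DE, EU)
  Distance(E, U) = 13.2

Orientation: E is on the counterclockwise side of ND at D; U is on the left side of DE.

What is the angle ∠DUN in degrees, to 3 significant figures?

58.4°

N is at the origin; ND runs at -12.0° with length 39.2, so D = 39.2·(cos -12.0°, sin -12.0°) = (38.3, -8.15). ∠NDE = 92.4°, so DE runs at -12.0° + (180° − 92.4°) = 75.6° from the x-axis; with |DE| = 33.2, E = D + 33.2·(cos 75.6°, sin 75.6°) = (46.6, 24.0). DE ⟂ EU; with |EU| = 13.2 on the left of DE, U = E + 13.2·(-0.969, 0.249) = (33.8, 27.3). Then cos ∠DUN = UD·UN / (|UD||UN|), giving 58.4°.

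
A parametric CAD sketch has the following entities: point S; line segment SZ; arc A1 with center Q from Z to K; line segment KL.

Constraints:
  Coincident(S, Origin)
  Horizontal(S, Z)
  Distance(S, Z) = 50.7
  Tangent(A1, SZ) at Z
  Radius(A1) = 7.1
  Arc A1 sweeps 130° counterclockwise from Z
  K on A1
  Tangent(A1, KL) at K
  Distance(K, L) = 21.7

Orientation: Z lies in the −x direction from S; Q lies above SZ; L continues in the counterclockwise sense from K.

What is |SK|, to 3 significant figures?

46.7

Tangency of A1 to SZ means the radius QZ is perpendicular to SZ, so Q = Z + (0, 7.1) = (-50.7, 7.10). On A1, Z sits at bearing -90° from Q; a 130° counterclockwise sweep puts K at bearing 40°, so K = Q + 7.1·(cos 40°, sin 40°) = (-45.3, 11.7). Then |SK| = |K − S| = 46.7.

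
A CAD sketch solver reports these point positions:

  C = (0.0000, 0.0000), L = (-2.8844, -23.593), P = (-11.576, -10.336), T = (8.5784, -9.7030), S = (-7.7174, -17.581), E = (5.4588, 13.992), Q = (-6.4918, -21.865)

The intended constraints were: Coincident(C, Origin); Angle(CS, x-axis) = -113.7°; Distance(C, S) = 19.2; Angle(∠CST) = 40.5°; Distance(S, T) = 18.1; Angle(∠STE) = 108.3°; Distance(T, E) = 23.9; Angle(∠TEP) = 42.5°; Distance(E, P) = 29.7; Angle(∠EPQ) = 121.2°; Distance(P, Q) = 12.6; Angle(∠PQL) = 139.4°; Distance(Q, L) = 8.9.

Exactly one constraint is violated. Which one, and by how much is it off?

Distance(Q, L) = 8.9 — off by 4.90.

C = (0.00, 0.00) ✓; CS at -113.7° ✓; |CS| = 19.20 ✓; ∠CST = 40.50° ✓; |ST| = 18.10 ✓; ∠STE = 108.3° ✓; |TE| = 23.90 ✓; ∠TEP = 42.50° ✓; |EP| = 29.70 ✓; ∠EPQ = 121.2° ✓; |PQ| = 12.60 ✓; ∠PQL = 139.4° ✓; |QL| = 4.000 ✗.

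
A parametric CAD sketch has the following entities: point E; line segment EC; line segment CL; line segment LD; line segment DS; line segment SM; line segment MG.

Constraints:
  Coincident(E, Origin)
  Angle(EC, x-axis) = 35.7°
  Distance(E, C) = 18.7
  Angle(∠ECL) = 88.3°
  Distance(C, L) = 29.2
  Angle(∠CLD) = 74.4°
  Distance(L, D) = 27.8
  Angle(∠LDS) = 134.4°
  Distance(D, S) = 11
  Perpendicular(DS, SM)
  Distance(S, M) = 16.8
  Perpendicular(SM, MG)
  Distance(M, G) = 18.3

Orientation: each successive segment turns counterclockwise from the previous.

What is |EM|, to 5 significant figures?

3.6879

E is at the origin; EC runs at 35.7° with length 18.7, so C = (15.186, 10.912). ∠ECL = 88.3° gives CL at 127.40° from the x-axis; with |CL| = 29.2, L = (-2.5494, 34.109). ∠CLD = 74.4° gives LD at -127.00° from the x-axis; with |LD| = 27.8, D = (-19.280, 11.907). ∠LDS = 134.4° gives DS at -81.400° from the x-axis; with |DS| = 11.0, S = (-17.635, 1.0307). DS ⟂ SM, so SM runs at 8.6000°; with |SM| = 16.8, M = (-1.0239, 3.5429). Then |EM| = |M − E| = 3.6879.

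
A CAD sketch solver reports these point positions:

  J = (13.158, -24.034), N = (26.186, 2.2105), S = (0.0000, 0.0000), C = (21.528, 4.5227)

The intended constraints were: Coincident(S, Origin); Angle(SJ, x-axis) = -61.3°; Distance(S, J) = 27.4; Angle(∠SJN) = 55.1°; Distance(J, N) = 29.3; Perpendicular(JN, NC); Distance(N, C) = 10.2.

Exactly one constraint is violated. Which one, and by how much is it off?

Distance(N, C) = 10.2 — off by 5.00.

S = (0.00, 0.00) ✓; SJ at -61.30° ✓; |SJ| = 27.40 ✓; ∠SJN = 55.10° ✓; |JN| = 29.30 ✓; ∠(JN, NC) = 90.00° ✓; |NC| = 5.200 ✗.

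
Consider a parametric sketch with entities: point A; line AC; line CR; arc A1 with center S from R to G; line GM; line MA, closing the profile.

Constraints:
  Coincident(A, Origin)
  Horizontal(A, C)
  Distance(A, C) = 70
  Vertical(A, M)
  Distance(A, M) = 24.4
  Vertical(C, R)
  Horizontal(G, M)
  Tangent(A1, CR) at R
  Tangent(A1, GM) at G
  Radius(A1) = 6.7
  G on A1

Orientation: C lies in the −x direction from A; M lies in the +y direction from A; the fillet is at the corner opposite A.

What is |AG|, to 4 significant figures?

67.84

The virtual corner opposite A is at (-70.00, 24.40). The tangent condition forces SR to be normal to CR and tangency of A1 to GM means the radius SG is perpendicular to GM, with radius 6.7, so the center S sits 6.7 in from both sides at S = (-63.30, 17.70). That places the tangent points at R = (-70.00, 17.70) on CR and G = (-63.30, 24.40) on GM. Then |AG| = |G − A| = 67.84.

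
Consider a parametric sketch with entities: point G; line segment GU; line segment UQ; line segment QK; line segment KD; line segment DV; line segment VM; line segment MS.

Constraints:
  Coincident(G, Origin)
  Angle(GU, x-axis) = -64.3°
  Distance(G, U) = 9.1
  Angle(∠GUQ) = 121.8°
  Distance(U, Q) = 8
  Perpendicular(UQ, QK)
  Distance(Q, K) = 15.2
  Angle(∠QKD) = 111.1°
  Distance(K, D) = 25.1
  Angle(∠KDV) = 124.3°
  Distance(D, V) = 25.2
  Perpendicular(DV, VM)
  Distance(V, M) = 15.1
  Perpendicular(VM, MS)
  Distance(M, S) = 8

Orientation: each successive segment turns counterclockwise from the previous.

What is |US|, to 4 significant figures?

21.10

The perpendicularity gives VM at right angles to DV, so VM runs at -61.50°; with |VM| = 15.1, M = (-23.75, -7.757). The perpendicularity gives MS at right angles to VM, so MS runs at 28.50°; with |MS| = 8.0, S = (-16.72, -3.940). Then |US| = |S − U| = 21.10.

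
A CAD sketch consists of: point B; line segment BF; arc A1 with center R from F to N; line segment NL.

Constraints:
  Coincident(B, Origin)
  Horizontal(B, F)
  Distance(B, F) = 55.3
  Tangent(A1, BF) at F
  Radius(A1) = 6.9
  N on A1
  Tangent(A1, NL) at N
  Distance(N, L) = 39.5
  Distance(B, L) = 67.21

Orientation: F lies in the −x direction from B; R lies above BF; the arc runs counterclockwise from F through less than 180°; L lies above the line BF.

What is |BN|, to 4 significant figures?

48.89

Checks: |RN| = 6.900 ✓; ∠(RN, NL) = 90.00° ✓; |NL| = 39.50 ✓; |BL| = 67.21 ✓.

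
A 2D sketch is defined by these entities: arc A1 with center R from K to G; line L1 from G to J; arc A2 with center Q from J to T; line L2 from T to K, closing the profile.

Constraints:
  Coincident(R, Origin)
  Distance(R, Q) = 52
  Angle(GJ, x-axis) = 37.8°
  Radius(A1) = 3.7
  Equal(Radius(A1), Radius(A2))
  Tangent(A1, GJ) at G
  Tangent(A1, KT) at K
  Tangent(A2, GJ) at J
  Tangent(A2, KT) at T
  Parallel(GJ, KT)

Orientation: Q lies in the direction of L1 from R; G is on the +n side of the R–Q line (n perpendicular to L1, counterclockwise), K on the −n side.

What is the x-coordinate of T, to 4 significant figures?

43.36

The slot axis is L1's direction at 37.8°, so u = (cos 37.8°, sin 37.8°) = (0.7902, 0.6129) and n = (−sin 37.8°, cos 37.8°) = (-0.6129, 0.7902). R is at the origin and Q lies 52.0 along u from R, so Q = 52.0·u = (41.09, 31.87). Tangency of A1 to both parallel lines with radius 3.7 puts G and K at R ± 3.7·n: G = (-2.268, 2.924), K = (2.268, -2.924). Equal radii place J and T the same way about Q: J = Q + 3.7·n = (38.82, 34.79), T = Q − 3.7·n = (43.36, 28.95). So T.x = 43.36.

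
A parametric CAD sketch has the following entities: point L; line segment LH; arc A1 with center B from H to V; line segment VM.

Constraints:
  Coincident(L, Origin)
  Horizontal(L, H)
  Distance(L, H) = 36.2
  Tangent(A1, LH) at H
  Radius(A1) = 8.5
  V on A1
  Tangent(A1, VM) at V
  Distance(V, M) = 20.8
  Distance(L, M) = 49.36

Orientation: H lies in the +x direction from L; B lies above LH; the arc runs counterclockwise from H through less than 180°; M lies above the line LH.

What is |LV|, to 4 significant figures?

45.67

Checks: |BV| = 8.500 ✓; ∠(BV, VM) = 90.00° ✓; |VM| = 20.80 ✓; |LM| = 49.36 ✓.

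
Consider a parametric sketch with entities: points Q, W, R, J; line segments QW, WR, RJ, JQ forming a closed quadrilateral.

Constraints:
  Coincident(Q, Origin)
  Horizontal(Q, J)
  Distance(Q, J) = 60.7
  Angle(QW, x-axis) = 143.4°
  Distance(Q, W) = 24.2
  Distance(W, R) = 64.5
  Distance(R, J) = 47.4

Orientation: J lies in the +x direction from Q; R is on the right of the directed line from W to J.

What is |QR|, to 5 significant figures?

40.794

Q is at the origin; QJ is horizontal with |QJ| = 60.7 and J in +x, so J = (60.7, 0). QW runs at 143.4° with |QW| = 24.2, so W = (-19.428, 14.429). R is determined by |WR| = 64.5 and |RJ| = 47.4 together: it lies at the intersection of circle(W, 64.5) and circle(J, 47.4). With |WJ| = 81.417, the foot of the radical line on WJ is 52.460 from W and the perpendicular offset is √(64.5² − 52.460²) = 37.526. Taking the right-of-WJ solution: R = (25.551, -31.801).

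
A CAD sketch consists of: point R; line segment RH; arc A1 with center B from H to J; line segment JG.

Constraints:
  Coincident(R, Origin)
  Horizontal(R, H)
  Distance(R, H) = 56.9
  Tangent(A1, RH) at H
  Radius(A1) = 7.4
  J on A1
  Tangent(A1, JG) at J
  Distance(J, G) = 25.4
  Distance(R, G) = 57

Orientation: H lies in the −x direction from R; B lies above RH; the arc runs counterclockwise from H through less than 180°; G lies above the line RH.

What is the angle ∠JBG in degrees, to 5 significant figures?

73.757°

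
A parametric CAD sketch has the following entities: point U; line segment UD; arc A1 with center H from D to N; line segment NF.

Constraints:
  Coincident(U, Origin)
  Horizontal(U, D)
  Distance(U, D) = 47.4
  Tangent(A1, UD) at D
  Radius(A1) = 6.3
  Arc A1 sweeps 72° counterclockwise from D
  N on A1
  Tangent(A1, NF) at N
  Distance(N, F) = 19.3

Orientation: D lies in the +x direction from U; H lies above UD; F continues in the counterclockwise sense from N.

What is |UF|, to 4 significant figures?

63.55

On A1, D sits at bearing -90° from H; a 72° counterclockwise sweep puts N at bearing -18°, so N = H + 6.3·(cos -18°, sin -18°) = (53.39, 4.353). The tangent condition forces HN to be normal to NF, so NF runs along (−sin -18°, cos -18°); with |NF| = 19.3, F = (59.36, 22.71). Then |UF| = |F − U| = 63.55.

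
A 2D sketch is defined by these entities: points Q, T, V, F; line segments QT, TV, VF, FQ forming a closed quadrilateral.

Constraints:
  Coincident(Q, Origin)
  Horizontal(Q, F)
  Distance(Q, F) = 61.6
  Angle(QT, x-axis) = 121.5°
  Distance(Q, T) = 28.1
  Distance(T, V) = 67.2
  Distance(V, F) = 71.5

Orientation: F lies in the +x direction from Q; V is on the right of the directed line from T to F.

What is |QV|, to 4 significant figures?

40.99

Checks: |TV| = 67.20 ✓; |VF| = 71.50 ✓.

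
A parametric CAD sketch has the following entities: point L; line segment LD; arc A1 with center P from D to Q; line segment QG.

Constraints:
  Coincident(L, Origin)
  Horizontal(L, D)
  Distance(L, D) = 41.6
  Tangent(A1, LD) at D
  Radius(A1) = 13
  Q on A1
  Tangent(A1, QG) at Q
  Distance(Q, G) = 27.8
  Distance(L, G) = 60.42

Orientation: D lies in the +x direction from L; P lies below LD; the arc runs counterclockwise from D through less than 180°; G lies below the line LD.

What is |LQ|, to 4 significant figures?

35.15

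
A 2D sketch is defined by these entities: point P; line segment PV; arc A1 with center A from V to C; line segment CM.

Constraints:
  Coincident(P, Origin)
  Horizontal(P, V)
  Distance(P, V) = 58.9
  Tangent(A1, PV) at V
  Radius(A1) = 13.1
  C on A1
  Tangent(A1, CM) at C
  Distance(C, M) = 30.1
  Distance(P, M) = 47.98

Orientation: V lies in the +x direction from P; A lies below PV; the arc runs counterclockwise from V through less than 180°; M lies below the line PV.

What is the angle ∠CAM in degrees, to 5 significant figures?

66.481°

Checks: P = (0.00, 0.00) ✓; |AC| = 13.10 ✓; ∠(AC, CM) = 90.00° ✓; |CM| = 30.10 ✓; |PM| = 47.98 ✓.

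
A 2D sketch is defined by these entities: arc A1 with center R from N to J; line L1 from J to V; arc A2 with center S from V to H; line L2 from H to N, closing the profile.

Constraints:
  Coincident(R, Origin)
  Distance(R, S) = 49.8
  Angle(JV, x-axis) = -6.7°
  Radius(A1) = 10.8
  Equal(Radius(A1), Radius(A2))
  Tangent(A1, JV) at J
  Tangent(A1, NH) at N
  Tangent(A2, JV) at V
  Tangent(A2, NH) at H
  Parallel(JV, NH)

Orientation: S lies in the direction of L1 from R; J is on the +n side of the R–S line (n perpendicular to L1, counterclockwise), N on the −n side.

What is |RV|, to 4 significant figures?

50.96

The slot axis is L1's direction at -6.7°, so u = (cos -6.7°, sin -6.7°) = (0.9932, -0.1167) and n = (−sin -6.7°, cos -6.7°) = (0.1167, 0.9932). R is at the origin and S lies 49.8 along u from R, so S = 49.8·u = (49.46, -5.810). Tangency of A1 to both parallel lines with radius 10.8 puts J and N at R ± 10.8·n: J = (1.260, 10.73), N = (-1.260, -10.73). Equal radii place V and H the same way about S: V = S + 10.8·n = (50.72, 4.916), H = S − 10.8·n = (48.20, -16.54). Then |RV| = |V − R| = 50.96.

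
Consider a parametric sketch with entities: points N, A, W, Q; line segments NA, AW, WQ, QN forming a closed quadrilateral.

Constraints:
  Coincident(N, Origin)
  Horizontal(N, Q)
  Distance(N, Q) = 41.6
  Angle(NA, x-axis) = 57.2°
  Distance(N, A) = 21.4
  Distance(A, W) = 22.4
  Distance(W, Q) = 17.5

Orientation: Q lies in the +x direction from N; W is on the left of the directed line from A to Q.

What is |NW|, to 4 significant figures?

37.34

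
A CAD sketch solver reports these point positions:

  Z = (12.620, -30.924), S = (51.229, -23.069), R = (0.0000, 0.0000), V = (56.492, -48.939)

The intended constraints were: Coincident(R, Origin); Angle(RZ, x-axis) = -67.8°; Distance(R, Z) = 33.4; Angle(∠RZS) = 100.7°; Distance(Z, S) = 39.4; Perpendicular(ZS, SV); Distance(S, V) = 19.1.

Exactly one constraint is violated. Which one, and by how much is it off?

Distance(S, V) = 19.1 — off by 7.30.

R = (0.00, 0.00) ✓; RZ at -67.80° ✓; |RZ| = 33.40 ✓; ∠RZS = 100.7° ✓; |ZS| = 39.40 ✓; ∠(ZS, SV) = 90.00° ✓; |SV| = 26.40 ✗.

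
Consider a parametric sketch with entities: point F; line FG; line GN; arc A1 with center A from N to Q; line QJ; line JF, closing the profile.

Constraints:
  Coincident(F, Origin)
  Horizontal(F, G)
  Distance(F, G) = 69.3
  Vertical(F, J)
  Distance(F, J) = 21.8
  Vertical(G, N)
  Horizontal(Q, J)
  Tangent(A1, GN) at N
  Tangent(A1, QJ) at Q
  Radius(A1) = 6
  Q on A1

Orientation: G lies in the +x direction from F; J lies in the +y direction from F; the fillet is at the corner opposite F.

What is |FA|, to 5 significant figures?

65.242

F is at the origin; F and G share the same y with |FG| = 69.3 and G on the +x side, so G = (69.300, 0.0000). F and J share the same x with |FJ| = 21.8 and J on the +y side, so J = (0.0000, 21.800). The virtual corner opposite F is at (69.300, 21.800). The tangent condition forces AN to be normal to GN and the tangent condition forces AQ to be normal to QJ, with radius 6.0, so the center A sits 6.0 in from both sides at A = (63.300, 15.800). Then |FA| = |A − F| = 65.242.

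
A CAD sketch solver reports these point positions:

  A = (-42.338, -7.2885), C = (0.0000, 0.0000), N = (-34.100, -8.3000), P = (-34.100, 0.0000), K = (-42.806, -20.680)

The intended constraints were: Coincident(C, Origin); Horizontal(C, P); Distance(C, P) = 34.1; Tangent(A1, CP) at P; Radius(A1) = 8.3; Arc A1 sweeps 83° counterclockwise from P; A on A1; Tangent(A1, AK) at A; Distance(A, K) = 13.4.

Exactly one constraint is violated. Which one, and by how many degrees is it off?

Tangent(A1, AK) at A — off by 5.00°.

C = (0.00, 0.00) ✓; C.y = 0.00, P.y = 0.00 ✓; |CP| = 34.10 ✓; ∠(NP, PC) = 90.00° ✓; |NP| = 8.300 ✓; bearing(N→A) − bearing(N→P) = 83.00° ✓; |NA| = 8.300 ✓; ∠(NA, AK) = 85.00° ✗; |AK| = 13.40 ✓.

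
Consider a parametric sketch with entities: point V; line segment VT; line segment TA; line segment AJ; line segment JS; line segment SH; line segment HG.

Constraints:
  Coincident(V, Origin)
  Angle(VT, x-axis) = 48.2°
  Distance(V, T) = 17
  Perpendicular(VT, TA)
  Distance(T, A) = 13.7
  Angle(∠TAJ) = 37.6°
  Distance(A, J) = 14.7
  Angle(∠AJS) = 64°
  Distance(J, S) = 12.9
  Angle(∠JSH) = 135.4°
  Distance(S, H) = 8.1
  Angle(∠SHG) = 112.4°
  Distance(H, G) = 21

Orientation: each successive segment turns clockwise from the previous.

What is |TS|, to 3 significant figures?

3.71

V is at the origin; VT runs at 48.2° with length 17.0, so T = (11.3, 12.7). VT ⟂ TA, so TA runs at -41.8°; with |TA| = 13.7, A = (21.5, 3.54). ∠TAJ = 37.6° gives AJ at 176° from the x-axis; with |AJ| = 14.7, J = (6.88, 4.62). ∠AJS = 64.0° gives JS at 59.8° from the x-axis; with |JS| = 12.9, S = (13.4, 15.8). Then |TS| = |S − T| = 3.71.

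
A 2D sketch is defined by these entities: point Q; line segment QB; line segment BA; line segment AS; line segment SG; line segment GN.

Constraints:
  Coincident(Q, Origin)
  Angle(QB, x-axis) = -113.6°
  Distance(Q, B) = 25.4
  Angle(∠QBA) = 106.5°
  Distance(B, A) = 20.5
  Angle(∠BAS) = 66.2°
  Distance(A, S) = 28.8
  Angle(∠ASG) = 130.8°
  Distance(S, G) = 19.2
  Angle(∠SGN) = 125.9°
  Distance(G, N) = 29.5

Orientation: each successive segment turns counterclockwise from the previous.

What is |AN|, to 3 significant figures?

55.4

Q is at the origin; QB runs at -113.6° with length 25.4, so B = (-10.2, -23.3). ∠QBA = 106.5° gives BA at -40.1° from the x-axis; with |BA| = 20.5, A = (5.51, -36.5). ∠BAS = 66.2° gives AS at 73.7° from the x-axis; with |AS| = 28.8, S = (13.6, -8.84). ∠ASG = 130.8° gives SG at 123° from the x-axis; with |SG| = 19.2, G = (3.17, 7.28). ∠SGN = 125.9° gives GN at 177° from the x-axis; with |GN| = 29.5, N = (-26.3, 8.83). Then |AN| = |N − A| = 55.4.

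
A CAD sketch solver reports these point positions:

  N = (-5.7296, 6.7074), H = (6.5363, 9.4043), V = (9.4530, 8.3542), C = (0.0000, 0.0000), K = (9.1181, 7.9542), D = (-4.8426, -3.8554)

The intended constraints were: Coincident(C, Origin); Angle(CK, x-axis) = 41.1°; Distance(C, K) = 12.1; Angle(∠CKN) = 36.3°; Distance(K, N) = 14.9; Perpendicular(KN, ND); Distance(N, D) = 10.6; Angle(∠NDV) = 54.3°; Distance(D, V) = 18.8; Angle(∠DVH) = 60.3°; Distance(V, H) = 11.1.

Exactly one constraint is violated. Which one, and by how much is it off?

Distance(V, H) = 11.1 — off by 8.00.

C = (0.00, 0.00) ✓; CK at 41.10° ✓; |CK| = 12.10 ✓; ∠CKN = 36.30° ✓; |KN| = 14.90 ✓; ∠(KN, ND) = 90.00° ✓; |ND| = 10.60 ✓; ∠NDV = 54.30° ✓; |DV| = 18.80 ✓; ∠DVH = 60.30° ✓; |VH| = 3.100 ✗.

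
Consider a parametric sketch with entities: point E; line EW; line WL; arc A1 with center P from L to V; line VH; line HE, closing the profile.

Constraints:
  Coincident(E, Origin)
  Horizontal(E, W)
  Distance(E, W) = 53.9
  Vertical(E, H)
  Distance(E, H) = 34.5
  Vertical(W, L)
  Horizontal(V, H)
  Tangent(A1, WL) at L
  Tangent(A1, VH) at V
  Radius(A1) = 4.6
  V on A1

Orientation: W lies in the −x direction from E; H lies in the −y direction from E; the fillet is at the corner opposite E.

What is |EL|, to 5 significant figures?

61.638

E is at the origin; EW is horizontal with |EW| = 53.9 and W on the −x side, so W = (-53.900, 0.0000). E and H share the same x with |EH| = 34.5 and H on the −y side, so H = (0.0000, -34.500). The virtual corner opposite E is at (-53.900, -34.500). Since A1 is tangent to WL there, PL ⟂ WL and tangency of A1 to VH means the radius PV is perpendicular to VH, with radius 4.6, so the center P sits 4.6 in from both sides at P = (-49.300, -29.900). That places the tangent points at L = (-53.900, -29.900) on WL and V = (-49.300, -34.500) on VH. Then |EL| = |L − E| = 61.638.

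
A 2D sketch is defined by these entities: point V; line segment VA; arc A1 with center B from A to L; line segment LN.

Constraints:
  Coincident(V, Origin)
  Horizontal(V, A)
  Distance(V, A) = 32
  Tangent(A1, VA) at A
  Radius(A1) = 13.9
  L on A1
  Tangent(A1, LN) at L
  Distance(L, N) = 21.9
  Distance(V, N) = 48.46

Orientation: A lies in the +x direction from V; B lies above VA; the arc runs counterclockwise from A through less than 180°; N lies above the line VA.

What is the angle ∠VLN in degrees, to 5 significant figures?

77.293°

Checks: |BL| = 13.90 ✓; ∠(BL, LN) = 90.00° ✓; |LN| = 21.90 ✓; |VN| = 48.46 ✓.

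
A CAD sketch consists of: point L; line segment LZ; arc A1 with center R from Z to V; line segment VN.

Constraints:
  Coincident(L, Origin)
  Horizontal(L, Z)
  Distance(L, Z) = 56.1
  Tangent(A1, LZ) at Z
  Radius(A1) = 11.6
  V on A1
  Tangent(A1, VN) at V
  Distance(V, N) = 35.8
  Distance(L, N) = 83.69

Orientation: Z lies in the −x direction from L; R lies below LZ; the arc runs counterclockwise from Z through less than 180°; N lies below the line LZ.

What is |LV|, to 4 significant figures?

68.58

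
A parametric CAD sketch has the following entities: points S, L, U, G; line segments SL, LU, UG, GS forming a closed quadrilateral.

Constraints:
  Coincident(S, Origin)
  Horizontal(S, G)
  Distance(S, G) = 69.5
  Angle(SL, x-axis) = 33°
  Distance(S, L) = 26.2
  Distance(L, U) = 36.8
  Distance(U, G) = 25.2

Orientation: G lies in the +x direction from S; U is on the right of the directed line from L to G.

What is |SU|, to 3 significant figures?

49.0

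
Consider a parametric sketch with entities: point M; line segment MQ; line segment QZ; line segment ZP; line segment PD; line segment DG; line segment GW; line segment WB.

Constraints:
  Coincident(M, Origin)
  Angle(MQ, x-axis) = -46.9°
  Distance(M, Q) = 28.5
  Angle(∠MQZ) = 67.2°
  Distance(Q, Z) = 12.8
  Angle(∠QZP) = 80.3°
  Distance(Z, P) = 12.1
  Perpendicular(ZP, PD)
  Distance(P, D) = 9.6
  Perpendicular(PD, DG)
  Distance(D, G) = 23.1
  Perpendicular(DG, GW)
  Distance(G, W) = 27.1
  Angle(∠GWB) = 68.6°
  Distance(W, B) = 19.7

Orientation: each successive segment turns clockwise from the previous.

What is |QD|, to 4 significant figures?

10.39

M is at the origin; MQ runs at -46.9° with length 28.5, so Q = (19.47, -20.81). ∠MQZ = 67.2° gives QZ at -159.7° from the x-axis; with |QZ| = 12.8, Z = (7.468, -25.25). ∠QZP = 80.3° gives ZP at 100.6° from the x-axis; with |ZP| = 12.1, P = (5.243, -13.36). ZP is perpendicular to PD, so PD runs at 10.60°; with |PD| = 9.6, D = (14.68, -11.59). Then |QD| = |D − Q| = 10.39.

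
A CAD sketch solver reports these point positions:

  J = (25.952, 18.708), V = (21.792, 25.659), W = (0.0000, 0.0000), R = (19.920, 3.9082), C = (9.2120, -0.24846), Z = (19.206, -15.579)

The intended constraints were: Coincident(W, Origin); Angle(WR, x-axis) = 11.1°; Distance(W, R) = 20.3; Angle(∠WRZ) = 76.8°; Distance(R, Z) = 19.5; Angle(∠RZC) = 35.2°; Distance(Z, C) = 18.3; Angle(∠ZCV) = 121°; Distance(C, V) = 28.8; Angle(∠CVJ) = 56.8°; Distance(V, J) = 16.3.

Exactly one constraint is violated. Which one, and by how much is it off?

Distance(V, J) = 16.3 — off by 8.20.

W = (0.00, 0.00) ✓; WR at 11.10° ✓; |WR| = 20.30 ✓; ∠WRZ = 76.80° ✓; |RZ| = 19.50 ✓; ∠RZC = 35.20° ✓; |ZC| = 18.30 ✓; ∠ZCV = 121.0° ✓; |CV| = 28.80 ✓; ∠CVJ = 56.80° ✓; |VJ| = 8.101 ✗.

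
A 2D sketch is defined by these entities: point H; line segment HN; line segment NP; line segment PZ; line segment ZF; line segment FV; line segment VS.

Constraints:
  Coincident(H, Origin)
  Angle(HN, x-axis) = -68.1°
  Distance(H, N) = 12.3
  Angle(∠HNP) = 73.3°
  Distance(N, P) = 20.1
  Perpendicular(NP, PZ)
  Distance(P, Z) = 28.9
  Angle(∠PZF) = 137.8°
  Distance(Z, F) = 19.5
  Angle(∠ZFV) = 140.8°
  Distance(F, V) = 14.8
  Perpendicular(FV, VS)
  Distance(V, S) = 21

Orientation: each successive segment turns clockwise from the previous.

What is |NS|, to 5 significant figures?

27.034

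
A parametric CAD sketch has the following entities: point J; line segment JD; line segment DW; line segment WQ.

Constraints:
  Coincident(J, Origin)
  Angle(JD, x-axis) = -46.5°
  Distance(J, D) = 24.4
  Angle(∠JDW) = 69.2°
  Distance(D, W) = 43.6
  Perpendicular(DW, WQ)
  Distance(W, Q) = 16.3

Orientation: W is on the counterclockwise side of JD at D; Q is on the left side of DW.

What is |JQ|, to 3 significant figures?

35.5

J is at the origin; JD runs at -46.5° with length 24.4, so D = 24.4·(cos -46.5°, sin -46.5°) = (16.8, -17.7). ∠JDW = 69.2°, so DW runs at -46.5° + (180° − 69.2°) = 64.3° from the x-axis; with |DW| = 43.6, W = D + 43.6·(cos 64.3°, sin 64.3°) = (35.7, 21.6). DW is perpendicular to WQ; with |WQ| = 16.3 on the left of DW, Q = W + 16.3·(-0.901, 0.434) = (21.0, 28.7). Then |JQ| = |Q − J| = 35.5.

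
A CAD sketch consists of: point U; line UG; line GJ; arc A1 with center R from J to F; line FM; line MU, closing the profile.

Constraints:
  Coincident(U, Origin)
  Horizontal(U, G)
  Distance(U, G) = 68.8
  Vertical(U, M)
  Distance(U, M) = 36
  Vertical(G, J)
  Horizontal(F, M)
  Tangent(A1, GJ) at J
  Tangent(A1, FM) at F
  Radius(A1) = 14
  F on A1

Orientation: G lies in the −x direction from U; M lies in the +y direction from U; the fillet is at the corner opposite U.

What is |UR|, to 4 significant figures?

59.05

U is at the origin; UG is horizontal with |UG| = 68.8 and G on the −x side, so G = (-68.80, 0.000). UM is vertical with |UM| = 36.0 and M on the +y side, so M = (0.000, 36.00). The virtual corner opposite U is at (-68.80, 36.00). Since A1 is tangent to GJ there, RJ ⟂ GJ and tangency of A1 to FM means the radius RF is perpendicular to FM, with radius 14.0, so the center R sits 14.0 in from both sides at R = (-54.80, 22.00). Then |UR| = |R − U| = 59.05.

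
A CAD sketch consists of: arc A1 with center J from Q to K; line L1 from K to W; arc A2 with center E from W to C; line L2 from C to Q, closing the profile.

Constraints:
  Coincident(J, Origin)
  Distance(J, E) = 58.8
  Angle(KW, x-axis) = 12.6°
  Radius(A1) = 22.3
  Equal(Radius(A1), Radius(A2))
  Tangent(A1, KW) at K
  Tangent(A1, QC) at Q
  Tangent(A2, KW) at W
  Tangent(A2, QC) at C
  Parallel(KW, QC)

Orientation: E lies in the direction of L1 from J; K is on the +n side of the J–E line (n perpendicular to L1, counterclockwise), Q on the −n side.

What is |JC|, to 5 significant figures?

62.887

The slot axis is L1's direction at 12.6°, so u = (cos 12.6°, sin 12.6°) = (0.97592, 0.21814) and n = (−sin 12.6°, cos 12.6°) = (-0.21814, 0.97592). J is at the origin and E lies 58.8 along u from J, so E = 58.8·u = (57.384, 12.827). Tangency of A1 to both parallel lines with radius 22.3 puts K and Q at J ± 22.3·n: K = (-4.8646, 21.763), Q = (4.8646, -21.763). Equal radii place W and C the same way about E: W = E + 22.3·n = (52.519, 34.590), C = E − 22.3·n = (62.248, -8.9361). Then |JC| = |C − J| = 62.887.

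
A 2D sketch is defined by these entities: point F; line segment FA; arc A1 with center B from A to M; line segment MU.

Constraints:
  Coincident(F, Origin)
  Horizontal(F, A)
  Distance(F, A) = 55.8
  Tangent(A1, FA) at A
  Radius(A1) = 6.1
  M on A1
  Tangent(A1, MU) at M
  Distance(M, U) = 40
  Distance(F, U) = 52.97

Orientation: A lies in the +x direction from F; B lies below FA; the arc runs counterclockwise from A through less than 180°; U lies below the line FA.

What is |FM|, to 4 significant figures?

50.34

Checks: |BM| = 6.100 ✓; ∠(BM, MU) = 90.00° ✓; |MU| = 40.00 ✓; |FU| = 52.97 ✓.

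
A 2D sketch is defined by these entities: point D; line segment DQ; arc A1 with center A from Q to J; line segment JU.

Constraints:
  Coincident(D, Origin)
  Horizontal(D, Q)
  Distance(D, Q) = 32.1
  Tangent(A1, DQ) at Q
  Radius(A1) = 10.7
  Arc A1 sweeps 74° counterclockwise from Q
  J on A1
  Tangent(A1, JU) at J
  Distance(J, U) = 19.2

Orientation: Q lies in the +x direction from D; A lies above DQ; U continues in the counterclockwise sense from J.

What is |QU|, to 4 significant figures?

30.49

On A1, Q sits at bearing -90° from A; a 74° counterclockwise sweep puts J at bearing -16°, so J = A + 10.7·(cos -16°, sin -16°) = (42.39, 7.751). A1 meets JU tangentially, so AJ is at right angles to JU, so JU runs along (−sin -16°, cos -16°); with |JU| = 19.2, U = (47.68, 26.21). Then |QU| = |U − Q| = 30.49.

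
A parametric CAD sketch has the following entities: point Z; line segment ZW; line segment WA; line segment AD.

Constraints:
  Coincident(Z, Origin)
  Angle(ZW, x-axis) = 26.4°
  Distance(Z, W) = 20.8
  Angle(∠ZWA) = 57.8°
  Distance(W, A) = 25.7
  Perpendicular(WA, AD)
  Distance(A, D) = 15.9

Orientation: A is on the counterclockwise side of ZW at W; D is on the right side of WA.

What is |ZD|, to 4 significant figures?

36.55

Z is at the origin; ZW runs at 26.4° with length 20.8, so W = 20.8·(cos 26.4°, sin 26.4°) = (18.63, 9.248). ∠ZWA = 57.8°, so WA runs at 26.4° + (180° − 57.8°) = 148.6° from the x-axis; with |WA| = 25.7, A = W + 25.7·(cos 148.6°, sin 148.6°) = (-3.305, 22.64). The perpendicularity gives AD at right angles to WA; with |AD| = 15.9 on the right of WA, D = A + 15.9·(0.5210, 0.8536) = (4.979, 36.21). Then |ZD| = |D − Z| = 36.55.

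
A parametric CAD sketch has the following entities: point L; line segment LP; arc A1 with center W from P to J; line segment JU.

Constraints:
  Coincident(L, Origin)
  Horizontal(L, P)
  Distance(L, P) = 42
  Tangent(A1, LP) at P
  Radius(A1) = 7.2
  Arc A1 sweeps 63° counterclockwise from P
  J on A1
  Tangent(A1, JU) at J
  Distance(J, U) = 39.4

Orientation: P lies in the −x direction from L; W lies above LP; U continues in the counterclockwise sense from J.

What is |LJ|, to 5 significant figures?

35.801

L is at the origin; L and P share the same y with |LP| = 42.0 and P on the −x side, so P = (-42.000, 0.0000). Tangency of A1 to LP means the radius WP is perpendicular to LP, so W = P + (0, 7.2) = (-42.000, 7.2000). On A1, P sits at bearing -90° from W; a 63° counterclockwise sweep puts J at bearing -27°, so J = W + 7.2·(cos -27°, sin -27°) = (-35.585, 3.9313). Then |LJ| = |J − L| = 35.801.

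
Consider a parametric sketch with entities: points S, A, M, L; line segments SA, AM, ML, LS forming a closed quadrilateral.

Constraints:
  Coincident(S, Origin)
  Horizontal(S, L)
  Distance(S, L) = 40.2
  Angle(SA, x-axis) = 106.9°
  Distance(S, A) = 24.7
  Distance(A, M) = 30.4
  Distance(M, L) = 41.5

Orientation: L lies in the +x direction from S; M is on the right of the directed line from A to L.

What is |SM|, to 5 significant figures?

6.1590

Checks: |AM| = 30.40 ✓; |ML| = 41.50 ✓.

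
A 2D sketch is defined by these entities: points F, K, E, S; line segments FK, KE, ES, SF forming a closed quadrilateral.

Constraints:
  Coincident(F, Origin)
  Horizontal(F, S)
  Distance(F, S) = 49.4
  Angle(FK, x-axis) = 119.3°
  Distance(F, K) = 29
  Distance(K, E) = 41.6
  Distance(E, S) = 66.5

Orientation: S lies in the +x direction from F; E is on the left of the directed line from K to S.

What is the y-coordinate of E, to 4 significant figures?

56.13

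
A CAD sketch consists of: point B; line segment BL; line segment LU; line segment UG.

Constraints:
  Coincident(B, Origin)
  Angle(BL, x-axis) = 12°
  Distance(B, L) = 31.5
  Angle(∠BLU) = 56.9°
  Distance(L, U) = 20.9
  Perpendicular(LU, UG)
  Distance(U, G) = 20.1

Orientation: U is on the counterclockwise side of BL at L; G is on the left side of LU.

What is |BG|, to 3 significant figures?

7.29

B is at the origin; BL runs at 12.0° with length 31.5, so L = 31.5·(cos 12.0°, sin 12.0°) = (30.8, 6.55). ∠BLU = 56.9°, so LU runs at 12.0° + (180° − 56.9°) = 135° from the x-axis; with |LU| = 20.9, U = L + 20.9·(cos 135°, sin 135°) = (16.0, 21.3). LU ⟂ UG; with |UG| = 20.1 on the left of LU, G = U + 20.1·(-0.706, -0.708) = (1.82, 7.06). Then |BG| = |G − B| = 7.29.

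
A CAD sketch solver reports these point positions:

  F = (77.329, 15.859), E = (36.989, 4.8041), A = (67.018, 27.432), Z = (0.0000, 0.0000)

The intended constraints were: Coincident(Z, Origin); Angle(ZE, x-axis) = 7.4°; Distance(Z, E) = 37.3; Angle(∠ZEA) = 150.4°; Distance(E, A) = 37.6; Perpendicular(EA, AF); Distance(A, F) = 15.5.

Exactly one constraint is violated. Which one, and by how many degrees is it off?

Perpendicular(EA, AF) — off by 4.70°.

Z = (0.00, 0.00) ✓; ZE at 7.400° ✓; |ZE| = 37.30 ✓; ∠ZEA = 150.4° ✓; |EA| = 37.60 ✓; ∠(EA, AF) = 85.30° ✗; |AF| = 15.50 ✓.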